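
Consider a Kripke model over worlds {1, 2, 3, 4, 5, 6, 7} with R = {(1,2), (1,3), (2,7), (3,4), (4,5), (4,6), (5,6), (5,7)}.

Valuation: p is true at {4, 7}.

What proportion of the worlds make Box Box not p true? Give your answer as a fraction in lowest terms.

5/7

1: successors {2, 3}; Box not p there: 2:F, 3:F. ✗
2: successors {7}; Box not p there: 7:T. ✓
3: successors {4}; Box not p there: 4:T. ✓
4: successors {5, 6}; Box not p there: 5:F, 6:T. ✗
5: successors {6, 7}; Box not p there: 6:T, 7:T. ✓
6: no successors, so Box Box not p holds vacuously. ✓
7: no successors, so Box Box not p holds vacuously. ✓
That's 5 of 7 worlds, so 5/7.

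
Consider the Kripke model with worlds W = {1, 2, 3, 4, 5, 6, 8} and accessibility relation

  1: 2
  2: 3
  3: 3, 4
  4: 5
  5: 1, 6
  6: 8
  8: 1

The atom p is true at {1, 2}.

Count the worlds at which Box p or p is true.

1: Box p is T, p is T. ✓
2: Box p is F, p is T. ✓
3: Box p is F, p is F. ✗
4: Box p is F, p is F. ✗
5: Box p is F, p is F. ✗
6: Box p is F, p is F. ✗
8: Box p is T, p is F. ✓
Satisfying worlds: {1, 2, 8}.

3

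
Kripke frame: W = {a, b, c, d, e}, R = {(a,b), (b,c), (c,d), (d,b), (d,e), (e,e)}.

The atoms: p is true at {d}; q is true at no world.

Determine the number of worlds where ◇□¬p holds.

4

a: successors {b}; □¬p there: b:T. ✓
b: successors {c}; □¬p there: c:F. ✗
c: successors {d}; □¬p there: d:T. ✓
d: successors {b, e}; □¬p there: b:T, e:T. ✓
e: successors {e}; □¬p there: e:T. ✓
Satisfying worlds: {a, c, d, e}.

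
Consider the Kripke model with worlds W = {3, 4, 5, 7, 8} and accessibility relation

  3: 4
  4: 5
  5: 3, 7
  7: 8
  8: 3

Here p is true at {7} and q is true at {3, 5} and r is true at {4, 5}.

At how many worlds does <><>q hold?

3: successors {4}; <>q there: 4:T. ✓
4: successors {5}; <>q there: 5:T. ✓
5: successors {3, 7}; <>q there: 3:F, 7:F. ✗
7: successors {8}; <>q there: 8:T. ✓
8: successors {3}; <>q there: 3:F. ✗
Satisfying worlds: {3, 4, 7}.

3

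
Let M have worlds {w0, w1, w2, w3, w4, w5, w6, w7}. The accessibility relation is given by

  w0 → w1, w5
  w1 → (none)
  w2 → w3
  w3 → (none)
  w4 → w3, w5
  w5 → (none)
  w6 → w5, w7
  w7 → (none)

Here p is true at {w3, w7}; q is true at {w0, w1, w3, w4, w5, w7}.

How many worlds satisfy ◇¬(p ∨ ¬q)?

w0: successors {w1, w5}; ¬(p ∨ ¬q) there: w1:T, w5:T. ✓
w1: no successors, so ◇¬(p ∨ ¬q) fails. ✗
w2: successors {w3}; ¬(p ∨ ¬q) there: w3:F. ✗
w3: no successors, so ◇¬(p ∨ ¬q) fails. ✗
w4: successors {w3, w5}; ¬(p ∨ ¬q) there: w3:F, w5:T. ✓
w5: no successors, so ◇¬(p ∨ ¬q) fails. ✗
w6: successors {w5, w7}; ¬(p ∨ ¬q) there: w5:T, w7:F. ✓
w7: no successors, so ◇¬(p ∨ ¬q) fails. ✗
Satisfying worlds: {w0, w4, w6}.

3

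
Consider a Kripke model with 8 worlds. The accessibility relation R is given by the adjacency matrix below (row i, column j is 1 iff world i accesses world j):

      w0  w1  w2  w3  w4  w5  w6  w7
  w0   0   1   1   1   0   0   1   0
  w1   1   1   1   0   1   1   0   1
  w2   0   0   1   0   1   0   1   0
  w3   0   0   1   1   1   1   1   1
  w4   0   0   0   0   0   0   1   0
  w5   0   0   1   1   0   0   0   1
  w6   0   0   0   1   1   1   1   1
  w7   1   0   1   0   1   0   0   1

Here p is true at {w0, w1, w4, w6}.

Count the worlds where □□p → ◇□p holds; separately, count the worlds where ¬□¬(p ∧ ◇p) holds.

For □□p → ◇□p:
w0: □□p is F, ◇□p is F. ✓
w1: □□p is F, ◇□p is T. ✓
w2: □□p is F, ◇□p is T. ✓
w3: □□p is F, ◇□p is T. ✓
w4: □□p is F, ◇□p is F. ✓
w5: □□p is F, ◇□p is F. ✓
w6: □□p is F, ◇□p is T. ✓
w7: □□p is F, ◇□p is T. ✓
— 8 worlds.
For ¬□¬(p ∧ ◇p):
w0: □¬(p ∧ ◇p) is F. ✓
w1: □¬(p ∧ ◇p) is F. ✓
w2: □¬(p ∧ ◇p) is F. ✓
w3: □¬(p ∧ ◇p) is F. ✓
w4: □¬(p ∧ ◇p) is F. ✓
w5: □¬(p ∧ ◇p) is T. ✗
w6: □¬(p ∧ ◇p) is F. ✓
w7: □¬(p ∧ ◇p) is F. ✓
— 7 worlds.

8 and 7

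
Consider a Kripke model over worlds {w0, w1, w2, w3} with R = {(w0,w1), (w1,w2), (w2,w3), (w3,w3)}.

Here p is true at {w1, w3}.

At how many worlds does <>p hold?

w0: successors {w1}; p there: w1:T. ✓
w1: successors {w2}; p there: w2:F. ✗
w2: successors {w3}; p there: w3:T. ✓
w3: successors {w3}; p there: w3:T. ✓
Satisfying worlds: {w0, w2, w3}.

3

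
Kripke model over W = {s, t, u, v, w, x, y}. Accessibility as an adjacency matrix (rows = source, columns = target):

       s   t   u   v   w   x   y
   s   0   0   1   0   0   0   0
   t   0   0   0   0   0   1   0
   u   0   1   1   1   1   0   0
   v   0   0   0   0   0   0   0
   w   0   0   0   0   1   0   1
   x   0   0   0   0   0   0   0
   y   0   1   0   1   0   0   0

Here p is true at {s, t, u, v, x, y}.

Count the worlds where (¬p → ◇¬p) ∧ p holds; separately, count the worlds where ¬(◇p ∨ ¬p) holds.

For (¬p → ◇¬p) ∧ p:
s: ¬p → ◇¬p is T, p is T. ✓
t: ¬p → ◇¬p is T, p is T. ✓
u: ¬p → ◇¬p is T, p is T. ✓
v: ¬p → ◇¬p is T, p is T. ✓
w: ¬p → ◇¬p is T, p is F. ✗
x: ¬p → ◇¬p is T, p is T. ✓
y: ¬p → ◇¬p is T, p is T. ✓
— 6 worlds.
For ¬(◇p ∨ ¬p):
s: ◇p ∨ ¬p is T. ✗
t: ◇p ∨ ¬p is T. ✗
u: ◇p ∨ ¬p is T. ✗
v: ◇p ∨ ¬p is F. ✓
w: ◇p ∨ ¬p is T. ✗
x: ◇p ∨ ¬p is F. ✓
y: ◇p ∨ ¬p is T. ✗
— 2 worlds.

6 and 2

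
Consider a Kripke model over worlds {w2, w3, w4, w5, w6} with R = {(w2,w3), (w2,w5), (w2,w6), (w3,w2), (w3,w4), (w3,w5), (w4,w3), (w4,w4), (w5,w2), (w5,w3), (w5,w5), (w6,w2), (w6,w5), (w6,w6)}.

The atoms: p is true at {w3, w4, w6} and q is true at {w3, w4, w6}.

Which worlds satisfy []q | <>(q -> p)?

w2: []q is F, <>(q -> p) is T. ✓
w3: []q is F, <>(q -> p) is T. ✓
w4: []q is T, <>(q -> p) is T. ✓
w5: []q is F, <>(q -> p) is T. ✓
w6: []q is F, <>(q -> p) is T. ✓

{w2, w3, w4, w5, w6}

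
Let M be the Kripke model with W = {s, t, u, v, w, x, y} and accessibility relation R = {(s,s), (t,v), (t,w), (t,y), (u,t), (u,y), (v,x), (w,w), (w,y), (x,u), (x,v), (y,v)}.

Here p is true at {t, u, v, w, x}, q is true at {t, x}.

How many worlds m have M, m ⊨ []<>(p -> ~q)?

s: successors {s}; <>(p -> ~q) there: s:T. ✓
t: successors {v, w, y}; <>(p -> ~q) there: v:F, w:T, y:T. ✗
u: successors {t, y}; <>(p -> ~q) there: t:T, y:T. ✓
v: successors {x}; <>(p -> ~q) there: x:T. ✓
w: successors {w, y}; <>(p -> ~q) there: w:T, y:T. ✓
x: successors {u, v}; <>(p -> ~q) there: u:T, v:F. ✗
y: successors {v}; <>(p -> ~q) there: v:F. ✗
Satisfying worlds: {s, u, v, w}.

4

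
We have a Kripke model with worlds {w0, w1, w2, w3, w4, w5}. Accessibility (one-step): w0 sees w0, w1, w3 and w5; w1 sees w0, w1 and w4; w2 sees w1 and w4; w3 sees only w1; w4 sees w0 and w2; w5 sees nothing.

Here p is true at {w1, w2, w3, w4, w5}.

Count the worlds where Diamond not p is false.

w0: successors {w0, w1, w3, w5}; not p there: w0:T, w1:F, w3:F, w5:F. ✓
w1: successors {w0, w1, w4}; not p there: w0:T, w1:F, w4:F. ✓
w2: successors {w1, w4}; not p there: w1:F, w4:F. ✗
w3: successors {w1}; not p there: w1:F. ✗
w4: successors {w0, w2}; not p there: w0:T, w2:F. ✓
w5: no successors, so Diamond not p fails. ✗
Satisfying worlds: {w0, w1, w4}.
So Diamond not p fails at the other 3 worlds.

3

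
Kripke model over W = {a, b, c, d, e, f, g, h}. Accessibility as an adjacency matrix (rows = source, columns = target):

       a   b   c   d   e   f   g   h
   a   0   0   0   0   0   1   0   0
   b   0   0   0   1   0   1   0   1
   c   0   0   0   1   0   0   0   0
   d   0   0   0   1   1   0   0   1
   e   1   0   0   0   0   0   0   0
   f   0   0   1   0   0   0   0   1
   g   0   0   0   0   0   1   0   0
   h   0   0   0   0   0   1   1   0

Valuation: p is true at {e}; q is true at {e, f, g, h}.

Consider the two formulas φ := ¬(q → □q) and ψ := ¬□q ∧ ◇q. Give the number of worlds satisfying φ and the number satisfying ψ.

2 and 3

For ¬(q → □q):
a: q → □q is T. ✗
b: q → □q is T. ✗
c: q → □q is T. ✗
d: q → □q is T. ✗
e: q → □q is F. ✓
f: q → □q is F. ✓
g: q → □q is T. ✗
h: q → □q is T. ✗
— 2 worlds.
For ¬□q ∧ ◇q:
a: ¬□q is F, ◇q is T. ✗
b: ¬□q is T, ◇q is T. ✓
c: ¬□q is T, ◇q is F. ✗
d: ¬□q is T, ◇q is T. ✓
e: ¬□q is T, ◇q is F. ✗
f: ¬□q is T, ◇q is T. ✓
g: ¬□q is F, ◇q is T. ✗
h: ¬□q is F, ◇q is T. ✗
— 3 worlds.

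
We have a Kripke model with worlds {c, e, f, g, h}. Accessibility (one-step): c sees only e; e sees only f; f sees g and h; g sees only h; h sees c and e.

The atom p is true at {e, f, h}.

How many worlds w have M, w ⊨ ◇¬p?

c: successors {e}; ¬p there: e:F. ✗
e: successors {f}; ¬p there: f:F. ✗
f: successors {g, h}; ¬p there: g:T, h:F. ✓
g: successors {h}; ¬p there: h:F. ✗
h: successors {c, e}; ¬p there: c:T, e:F. ✓
Satisfying worlds: {f, h}.

2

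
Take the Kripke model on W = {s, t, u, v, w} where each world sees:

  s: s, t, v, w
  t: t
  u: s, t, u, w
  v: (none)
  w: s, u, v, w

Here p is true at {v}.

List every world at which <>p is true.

{s, w}

s: successors {s, t, v, w}; p there: s:F, t:F, v:T, w:F. ✓
t: successors {t}; p there: t:F. ✗
u: successors {s, t, u, w}; p there: s:F, t:F, u:F, w:F. ✗
v: no successors, so <>p fails. ✗
w: successors {s, u, v, w}; p there: s:F, u:F, v:T, w:F. ✓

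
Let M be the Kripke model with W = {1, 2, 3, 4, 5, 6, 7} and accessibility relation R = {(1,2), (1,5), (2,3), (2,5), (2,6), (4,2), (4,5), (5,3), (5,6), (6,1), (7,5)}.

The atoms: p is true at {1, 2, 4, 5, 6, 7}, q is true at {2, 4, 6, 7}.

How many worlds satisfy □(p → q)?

1: successors {2, 5}; p → q there: 2:T, 5:F. ✗
2: successors {3, 5, 6}; p → q there: 3:T, 5:F, 6:T. ✗
3: no successors, so □(p → q) holds vacuously. ✓
4: successors {2, 5}; p → q there: 2:T, 5:F. ✗
5: successors {3, 6}; p → q there: 3:T, 6:T. ✓
6: successors {1}; p → q there: 1:F. ✗
7: successors {5}; p → q there: 5:F. ✗
Satisfying worlds: {3, 5}.

2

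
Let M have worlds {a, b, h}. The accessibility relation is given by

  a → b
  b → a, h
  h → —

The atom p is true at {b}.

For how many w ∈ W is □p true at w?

2

a: successors {b}; p there: b:T. ✓
b: successors {a, h}; p there: a:F, h:F. ✗
h: no successors, so □p holds vacuously. ✓
Satisfying worlds: {a, h}.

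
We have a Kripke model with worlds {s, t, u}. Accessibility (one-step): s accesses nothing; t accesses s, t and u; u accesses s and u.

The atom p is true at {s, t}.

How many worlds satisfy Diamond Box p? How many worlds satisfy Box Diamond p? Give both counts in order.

2 and 1

For Diamond Box p:
s: no successors, so Diamond Box p fails. ✗
t: successors {s, t, u}; Box p there: s:T, t:F, u:F. ✓
u: successors {s, u}; Box p there: s:T, u:F. ✓
— 2 worlds.
For Box Diamond p:
s: no successors, so Box Diamond p holds vacuously. ✓
t: successors {s, t, u}; Diamond p there: s:F, t:T, u:T. ✗
u: successors {s, u}; Diamond p there: s:F, u:T. ✗
— 1 world.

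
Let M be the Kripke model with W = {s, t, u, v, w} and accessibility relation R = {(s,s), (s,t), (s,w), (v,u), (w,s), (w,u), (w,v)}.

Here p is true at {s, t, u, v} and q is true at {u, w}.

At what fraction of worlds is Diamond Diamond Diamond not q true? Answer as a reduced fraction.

s: successors {s, t, w}; Diamond Diamond not q there: s:T, t:F, w:T. ✓
t: no successors, so Diamond Diamond Diamond not q fails. ✗
u: no successors, so Diamond Diamond Diamond not q fails. ✗
v: successors {u}; Diamond Diamond not q there: u:F. ✗
w: successors {s, u, v}; Diamond Diamond not q there: s:T, u:F, v:F. ✓
That's 2 of 5 worlds, so 2/5.

2/5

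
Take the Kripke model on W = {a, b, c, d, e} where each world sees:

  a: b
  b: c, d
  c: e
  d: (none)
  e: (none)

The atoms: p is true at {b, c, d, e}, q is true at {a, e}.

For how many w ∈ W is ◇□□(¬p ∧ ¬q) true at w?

2

a: successors {b}; □□(¬p ∧ ¬q) there: b:F. ✗
b: successors {c, d}; □□(¬p ∧ ¬q) there: c:T, d:T. ✓
c: successors {e}; □□(¬p ∧ ¬q) there: e:T. ✓
d: no successors, so ◇□□(¬p ∧ ¬q) fails. ✗
e: no successors, so ◇□□(¬p ∧ ¬q) fails. ✗
Satisfying worlds: {b, c}.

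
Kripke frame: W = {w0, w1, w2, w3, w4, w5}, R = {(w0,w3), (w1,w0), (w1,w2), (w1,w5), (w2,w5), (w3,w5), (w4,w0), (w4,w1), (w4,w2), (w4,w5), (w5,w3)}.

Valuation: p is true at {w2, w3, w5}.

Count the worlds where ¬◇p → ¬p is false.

0

w0: ¬◇p is F, ¬p is T. ✓
w1: ¬◇p is F, ¬p is T. ✓
w2: ¬◇p is F, ¬p is F. ✓
w3: ¬◇p is F, ¬p is F. ✓
w4: ¬◇p is F, ¬p is T. ✓
w5: ¬◇p is F, ¬p is F. ✓
Satisfying worlds: {w0, w1, w2, w3, w4, w5}.
So ¬◇p → ¬p fails at the other 0 worlds.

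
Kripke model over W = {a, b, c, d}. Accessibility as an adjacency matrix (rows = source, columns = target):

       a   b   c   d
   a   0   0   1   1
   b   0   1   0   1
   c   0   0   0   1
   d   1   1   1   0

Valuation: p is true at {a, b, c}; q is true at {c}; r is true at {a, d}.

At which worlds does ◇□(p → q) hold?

a: successors {c, d}; □(p → q) there: c:T, d:F. ✓
b: successors {b, d}; □(p → q) there: b:F, d:F. ✗
c: successors {d}; □(p → q) there: d:F. ✗
d: successors {a, b, c}; □(p → q) there: a:T, b:F, c:T. ✓

{a, d}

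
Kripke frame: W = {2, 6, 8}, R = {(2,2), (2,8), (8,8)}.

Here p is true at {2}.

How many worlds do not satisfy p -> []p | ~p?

1

2: p is T, []p | ~p is F. ✗
6: p is F, []p | ~p is T. ✓
8: p is F, []p | ~p is T. ✓
Satisfying worlds: {6, 8}.
So p -> []p | ~p fails at the other 1 world.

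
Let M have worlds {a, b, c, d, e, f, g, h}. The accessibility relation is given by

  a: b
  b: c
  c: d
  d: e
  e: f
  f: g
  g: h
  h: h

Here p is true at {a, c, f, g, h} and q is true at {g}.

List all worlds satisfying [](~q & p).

{b, e, g, h}

a: successors {b}; ~q & p there: b:F. ✗
b: successors {c}; ~q & p there: c:T. ✓
c: successors {d}; ~q & p there: d:F. ✗
d: successors {e}; ~q & p there: e:F. ✗
e: successors {f}; ~q & p there: f:T. ✓
f: successors {g}; ~q & p there: g:F. ✗
g: successors {h}; ~q & p there: h:T. ✓
h: successors {h}; ~q & p there: h:T. ✓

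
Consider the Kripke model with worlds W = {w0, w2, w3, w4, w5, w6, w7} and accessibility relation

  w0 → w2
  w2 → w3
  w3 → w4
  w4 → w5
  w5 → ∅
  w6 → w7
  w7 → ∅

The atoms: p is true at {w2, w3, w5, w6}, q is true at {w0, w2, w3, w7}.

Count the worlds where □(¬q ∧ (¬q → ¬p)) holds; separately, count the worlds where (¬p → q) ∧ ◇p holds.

3 and 2

For □(¬q ∧ (¬q → ¬p)):
w0: successors {w2}; ¬q ∧ (¬q → ¬p) there: w2:F. ✗
w2: successors {w3}; ¬q ∧ (¬q → ¬p) there: w3:F. ✗
w3: successors {w4}; ¬q ∧ (¬q → ¬p) there: w4:T. ✓
w4: successors {w5}; ¬q ∧ (¬q → ¬p) there: w5:F. ✗
w5: no successors, so □(¬q ∧ (¬q → ¬p)) holds vacuously. ✓
w6: successors {w7}; ¬q ∧ (¬q → ¬p) there: w7:F. ✗
w7: no successors, so □(¬q ∧ (¬q → ¬p)) holds vacuously. ✓
— 3 worlds.
For (¬p → q) ∧ ◇p:
w0: ¬p → q is T, ◇p is T. ✓
w2: ¬p → q is T, ◇p is T. ✓
w3: ¬p → q is T, ◇p is F. ✗
w4: ¬p → q is F, ◇p is T. ✗
w5: ¬p → q is T, ◇p is F. ✗
w6: ¬p → q is T, ◇p is F. ✗
w7: ¬p → q is T, ◇p is F. ✗
— 2 worlds.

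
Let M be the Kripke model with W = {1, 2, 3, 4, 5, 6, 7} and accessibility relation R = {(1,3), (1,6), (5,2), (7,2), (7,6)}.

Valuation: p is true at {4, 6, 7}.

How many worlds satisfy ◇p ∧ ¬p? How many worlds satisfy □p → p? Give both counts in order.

1 and 5

For ◇p ∧ ¬p:
1: ◇p is T, ¬p is T. ✓
2: ◇p is F, ¬p is T. ✗
3: ◇p is F, ¬p is T. ✗
4: ◇p is F, ¬p is F. ✗
5: ◇p is F, ¬p is T. ✗
6: ◇p is F, ¬p is F. ✗
7: ◇p is T, ¬p is F. ✗
— 1 world.
For □p → p:
1: □p is F, p is F. ✓
2: □p is T, p is F. ✗
3: □p is T, p is F. ✗
4: □p is T, p is T. ✓
5: □p is F, p is F. ✓
6: □p is T, p is T. ✓
7: □p is F, p is T. ✓
— 5 worlds.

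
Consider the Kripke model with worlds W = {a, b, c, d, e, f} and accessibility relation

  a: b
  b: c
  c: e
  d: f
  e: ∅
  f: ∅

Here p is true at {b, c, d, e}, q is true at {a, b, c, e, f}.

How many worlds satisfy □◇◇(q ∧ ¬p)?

a: successors {b}; ◇◇(q ∧ ¬p) there: b:F. ✗
b: successors {c}; ◇◇(q ∧ ¬p) there: c:F. ✗
c: successors {e}; ◇◇(q ∧ ¬p) there: e:F. ✗
d: successors {f}; ◇◇(q ∧ ¬p) there: f:F. ✗
e: no successors, so □◇◇(q ∧ ¬p) holds vacuously. ✓
f: no successors, so □◇◇(q ∧ ¬p) holds vacuously. ✓
Satisfying worlds: {e, f}.

2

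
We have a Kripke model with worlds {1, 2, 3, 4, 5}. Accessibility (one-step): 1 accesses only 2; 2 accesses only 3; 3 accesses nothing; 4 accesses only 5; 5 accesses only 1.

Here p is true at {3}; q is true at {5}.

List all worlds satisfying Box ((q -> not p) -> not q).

1: successors {2}; (q -> not p) -> not q there: 2:T. ✓
2: successors {3}; (q -> not p) -> not q there: 3:T. ✓
3: no successors, so Box ((q -> not p) -> not q) holds vacuously. ✓
4: successors {5}; (q -> not p) -> not q there: 5:F. ✗
5: successors {1}; (q -> not p) -> not q there: 1:T. ✓

{1, 2, 3, 5}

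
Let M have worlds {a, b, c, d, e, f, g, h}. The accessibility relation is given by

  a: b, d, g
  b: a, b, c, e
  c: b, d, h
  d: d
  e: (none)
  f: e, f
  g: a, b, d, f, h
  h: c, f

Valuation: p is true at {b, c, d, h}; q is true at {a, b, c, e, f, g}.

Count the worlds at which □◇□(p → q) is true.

a: successors {b, d, g}; ◇□(p → q) there: b:T, d:F, g:T. ✗
b: successors {a, b, c, e}; ◇□(p → q) there: a:T, b:T, c:T, e:F. ✗
c: successors {b, d, h}; ◇□(p → q) there: b:T, d:F, h:T. ✗
d: successors {d}; ◇□(p → q) there: d:F. ✗
e: no successors, so □◇□(p → q) holds vacuously. ✓
f: successors {e, f}; ◇□(p → q) there: e:F, f:T. ✗
g: successors {a, b, d, f, h}; ◇□(p → q) there: a:T, b:T, d:F, f:T, h:T. ✗
h: successors {c, f}; ◇□(p → q) there: c:T, f:T. ✓
Satisfying worlds: {e, h}.

2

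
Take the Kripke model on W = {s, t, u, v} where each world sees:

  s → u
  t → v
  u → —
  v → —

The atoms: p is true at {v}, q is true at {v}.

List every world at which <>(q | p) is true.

{t}

s: successors {u}; q | p there: u:F. ✗
t: successors {v}; q | p there: v:T. ✓
u: no successors, so <>(q | p) fails. ✗
v: no successors, so <>(q | p) fails. ✗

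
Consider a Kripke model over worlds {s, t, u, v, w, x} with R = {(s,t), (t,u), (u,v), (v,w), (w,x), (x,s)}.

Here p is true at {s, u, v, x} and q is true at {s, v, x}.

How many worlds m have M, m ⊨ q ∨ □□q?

s: q is T, □□q is F. ✓
t: q is F, □□q is T. ✓
u: q is F, □□q is F. ✗
v: q is T, □□q is T. ✓
w: q is F, □□q is T. ✓
x: q is T, □□q is F. ✓
Satisfying worlds: {s, t, v, w, x}.

5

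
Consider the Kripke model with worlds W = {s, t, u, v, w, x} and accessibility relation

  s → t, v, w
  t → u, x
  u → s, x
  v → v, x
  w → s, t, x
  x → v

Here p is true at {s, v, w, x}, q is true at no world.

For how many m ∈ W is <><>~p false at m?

3

s: successors {t, v, w}; <>~p there: t:T, v:F, w:T. ✓
t: successors {u, x}; <>~p there: u:F, x:F. ✗
u: successors {s, x}; <>~p there: s:T, x:F. ✓
v: successors {v, x}; <>~p there: v:F, x:F. ✗
w: successors {s, t, x}; <>~p there: s:T, t:T, x:F. ✓
x: successors {v}; <>~p there: v:F. ✗
Satisfying worlds: {s, u, w}.
So <><>~p fails at the other 3 worlds.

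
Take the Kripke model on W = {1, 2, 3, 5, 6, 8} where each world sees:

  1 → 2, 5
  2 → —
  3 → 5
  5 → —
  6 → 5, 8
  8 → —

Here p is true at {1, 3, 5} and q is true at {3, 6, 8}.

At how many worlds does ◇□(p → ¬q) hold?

3

1: successors {2, 5}; □(p → ¬q) there: 2:T, 5:T. ✓
2: no successors, so ◇□(p → ¬q) fails. ✗
3: successors {5}; □(p → ¬q) there: 5:T. ✓
5: no successors, so ◇□(p → ¬q) fails. ✗
6: successors {5, 8}; □(p → ¬q) there: 5:T, 8:T. ✓
8: no successors, so ◇□(p → ¬q) fails. ✗
Satisfying worlds: {1, 3, 6}.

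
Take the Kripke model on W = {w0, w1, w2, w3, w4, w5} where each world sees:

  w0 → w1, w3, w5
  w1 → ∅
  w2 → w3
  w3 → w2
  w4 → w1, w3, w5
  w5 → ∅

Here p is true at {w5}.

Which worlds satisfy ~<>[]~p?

{w1, w5}

w0: <>[]~p is T. ✗
w1: <>[]~p is F. ✓
w2: <>[]~p is T. ✗
w3: <>[]~p is T. ✗
w4: <>[]~p is T. ✗
w5: <>[]~p is F. ✓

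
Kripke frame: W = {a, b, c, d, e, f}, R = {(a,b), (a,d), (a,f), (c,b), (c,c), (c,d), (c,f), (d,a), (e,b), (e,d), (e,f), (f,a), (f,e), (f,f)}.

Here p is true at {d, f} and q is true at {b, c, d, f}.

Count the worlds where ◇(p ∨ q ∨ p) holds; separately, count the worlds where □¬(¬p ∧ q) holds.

4 and 3

For ◇(p ∨ q ∨ p):
a: successors {b, d, f}; p ∨ q ∨ p there: b:T, d:T, f:T. ✓
b: no successors, so ◇(p ∨ q ∨ p) fails. ✗
c: successors {b, c, d, f}; p ∨ q ∨ p there: b:T, c:T, d:T, f:T. ✓
d: successors {a}; p ∨ q ∨ p there: a:F. ✗
e: successors {b, d, f}; p ∨ q ∨ p there: b:T, d:T, f:T. ✓
f: successors {a, e, f}; p ∨ q ∨ p there: a:F, e:F, f:T. ✓
— 4 worlds.
For □¬(¬p ∧ q):
a: successors {b, d, f}; ¬(¬p ∧ q) there: b:F, d:T, f:T. ✗
b: no successors, so □¬(¬p ∧ q) holds vacuously. ✓
c: successors {b, c, d, f}; ¬(¬p ∧ q) there: b:F, c:F, d:T, f:T. ✗
d: successors {a}; ¬(¬p ∧ q) there: a:T. ✓
e: successors {b, d, f}; ¬(¬p ∧ q) there: b:F, d:T, f:T. ✗
f: successors {a, e, f}; ¬(¬p ∧ q) there: a:T, e:T, f:T. ✓
— 3 worlds.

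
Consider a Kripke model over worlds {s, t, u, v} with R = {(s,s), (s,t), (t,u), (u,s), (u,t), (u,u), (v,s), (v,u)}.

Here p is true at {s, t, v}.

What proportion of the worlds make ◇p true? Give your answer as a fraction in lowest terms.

3/4

s: successors {s, t}; p there: s:T, t:T. ✓
t: successors {u}; p there: u:F. ✗
u: successors {s, t, u}; p there: s:T, t:T, u:F. ✓
v: successors {s, u}; p there: s:T, u:F. ✓
That's 3 of 4 worlds, so 3/4.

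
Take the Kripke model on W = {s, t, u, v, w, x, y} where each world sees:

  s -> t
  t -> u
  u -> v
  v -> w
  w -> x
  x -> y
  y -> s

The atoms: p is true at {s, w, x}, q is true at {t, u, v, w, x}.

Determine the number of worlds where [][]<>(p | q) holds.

6

s: successors {t}; []<>(p | q) there: t:T. ✓
t: successors {u}; []<>(p | q) there: u:T. ✓
u: successors {v}; []<>(p | q) there: v:T. ✓
v: successors {w}; []<>(p | q) there: w:F. ✗
w: successors {x}; []<>(p | q) there: x:T. ✓
x: successors {y}; []<>(p | q) there: y:T. ✓
y: successors {s}; []<>(p | q) there: s:T. ✓
Satisfying worlds: {s, t, u, w, x, y}.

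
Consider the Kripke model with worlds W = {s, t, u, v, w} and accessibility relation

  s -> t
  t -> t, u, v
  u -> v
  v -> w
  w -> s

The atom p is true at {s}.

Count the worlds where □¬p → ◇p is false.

4

s: □¬p is T, ◇p is F. ✗
t: □¬p is T, ◇p is F. ✗
u: □¬p is T, ◇p is F. ✗
v: □¬p is T, ◇p is F. ✗
w: □¬p is F, ◇p is T. ✓
Satisfying worlds: {w}.
So □¬p → ◇p fails at the other 4 worlds.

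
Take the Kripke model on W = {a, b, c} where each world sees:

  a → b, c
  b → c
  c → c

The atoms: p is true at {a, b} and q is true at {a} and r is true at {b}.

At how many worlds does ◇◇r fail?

a: successors {b, c}; ◇r there: b:F, c:F. ✗
b: successors {c}; ◇r there: c:F. ✗
c: successors {c}; ◇r there: c:F. ✗
Satisfying worlds: ∅.
So ◇◇r fails at the other 3 worlds.

3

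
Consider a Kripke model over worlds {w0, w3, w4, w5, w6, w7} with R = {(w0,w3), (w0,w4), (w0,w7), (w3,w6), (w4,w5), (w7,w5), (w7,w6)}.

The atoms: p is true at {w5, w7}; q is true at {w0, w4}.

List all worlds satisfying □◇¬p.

w0: successors {w3, w4, w7}; ◇¬p there: w3:T, w4:F, w7:T. ✗
w3: successors {w6}; ◇¬p there: w6:F. ✗
w4: successors {w5}; ◇¬p there: w5:F. ✗
w5: no successors, so □◇¬p holds vacuously. ✓
w6: no successors, so □◇¬p holds vacuously. ✓
w7: successors {w5, w6}; ◇¬p there: w5:F, w6:F. ✗

{w5, w6}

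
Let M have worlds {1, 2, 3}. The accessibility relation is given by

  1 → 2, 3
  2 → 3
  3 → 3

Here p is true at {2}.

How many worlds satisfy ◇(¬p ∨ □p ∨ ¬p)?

3

1: successors {2, 3}; ¬p ∨ □p ∨ ¬p there: 2:F, 3:T. ✓
2: successors {3}; ¬p ∨ □p ∨ ¬p there: 3:T. ✓
3: successors {3}; ¬p ∨ □p ∨ ¬p there: 3:T. ✓
Satisfying worlds: {1, 2, 3}.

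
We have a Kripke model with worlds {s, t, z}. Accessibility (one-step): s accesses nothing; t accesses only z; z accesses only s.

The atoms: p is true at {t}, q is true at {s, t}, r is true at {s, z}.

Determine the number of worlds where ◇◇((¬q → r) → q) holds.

1

s: no successors, so ◇◇((¬q → r) → q) fails. ✗
t: successors {z}; ◇((¬q → r) → q) there: z:T. ✓
z: successors {s}; ◇((¬q → r) → q) there: s:F. ✗
Satisfying worlds: {t}.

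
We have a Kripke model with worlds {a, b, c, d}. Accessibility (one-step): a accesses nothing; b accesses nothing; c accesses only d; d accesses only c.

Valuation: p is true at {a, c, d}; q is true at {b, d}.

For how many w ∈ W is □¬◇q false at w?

a: no successors, so □¬◇q holds vacuously. ✓
b: no successors, so □¬◇q holds vacuously. ✓
c: successors {d}; ¬◇q there: d:T. ✓
d: successors {c}; ¬◇q there: c:F. ✗
Satisfying worlds: {a, b, c}.
So □¬◇q fails at the other 1 world.

1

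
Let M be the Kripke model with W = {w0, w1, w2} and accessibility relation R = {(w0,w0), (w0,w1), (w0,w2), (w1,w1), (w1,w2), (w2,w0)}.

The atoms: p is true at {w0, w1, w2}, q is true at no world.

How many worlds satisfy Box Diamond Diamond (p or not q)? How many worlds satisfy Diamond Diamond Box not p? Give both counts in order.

For Box Diamond Diamond (p or not q):
w0: successors {w0, w1, w2}; Diamond Diamond (p or not q) there: w0:T, w1:T, w2:T. ✓
w1: successors {w1, w2}; Diamond Diamond (p or not q) there: w1:T, w2:T. ✓
w2: successors {w0}; Diamond Diamond (p or not q) there: w0:T. ✓
— 3 worlds.
For Diamond Diamond Box not p:
w0: successors {w0, w1, w2}; Diamond Box not p there: w0:F, w1:F, w2:F. ✗
w1: successors {w1, w2}; Diamond Box not p there: w1:F, w2:F. ✗
w2: successors {w0}; Diamond Box not p there: w0:F. ✗
— 0 worlds.

3 and 0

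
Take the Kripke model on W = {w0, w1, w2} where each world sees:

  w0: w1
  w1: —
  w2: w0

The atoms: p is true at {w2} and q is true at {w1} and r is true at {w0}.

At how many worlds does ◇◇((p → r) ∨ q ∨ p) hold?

w0: successors {w1}; ◇((p → r) ∨ q ∨ p) there: w1:F. ✗
w1: no successors, so ◇◇((p → r) ∨ q ∨ p) fails. ✗
w2: successors {w0}; ◇((p → r) ∨ q ∨ p) there: w0:T. ✓
Satisfying worlds: {w2}.

1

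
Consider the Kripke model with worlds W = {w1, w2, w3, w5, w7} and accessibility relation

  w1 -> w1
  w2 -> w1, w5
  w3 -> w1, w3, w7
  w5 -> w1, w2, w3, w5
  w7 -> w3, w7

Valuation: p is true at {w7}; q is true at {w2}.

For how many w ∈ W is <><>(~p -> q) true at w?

4

w1: successors {w1}; <>(~p -> q) there: w1:F. ✗
w2: successors {w1, w5}; <>(~p -> q) there: w1:F, w5:T. ✓
w3: successors {w1, w3, w7}; <>(~p -> q) there: w1:F, w3:T, w7:T. ✓
w5: successors {w1, w2, w3, w5}; <>(~p -> q) there: w1:F, w2:F, w3:T, w5:T. ✓
w7: successors {w3, w7}; <>(~p -> q) there: w3:T, w7:T. ✓
Satisfying worlds: {w2, w3, w5, w7}.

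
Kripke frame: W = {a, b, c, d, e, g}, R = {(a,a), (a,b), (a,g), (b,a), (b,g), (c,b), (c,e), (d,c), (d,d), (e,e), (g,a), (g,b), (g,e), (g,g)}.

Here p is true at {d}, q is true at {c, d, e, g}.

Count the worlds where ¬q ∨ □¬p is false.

1

a: ¬q is T, □¬p is T. ✓
b: ¬q is T, □¬p is T. ✓
c: ¬q is F, □¬p is T. ✓
d: ¬q is F, □¬p is F. ✗
e: ¬q is F, □¬p is T. ✓
g: ¬q is F, □¬p is T. ✓
Satisfying worlds: {a, b, c, e, g}.
So ¬q ∨ □¬p fails at the other 1 world.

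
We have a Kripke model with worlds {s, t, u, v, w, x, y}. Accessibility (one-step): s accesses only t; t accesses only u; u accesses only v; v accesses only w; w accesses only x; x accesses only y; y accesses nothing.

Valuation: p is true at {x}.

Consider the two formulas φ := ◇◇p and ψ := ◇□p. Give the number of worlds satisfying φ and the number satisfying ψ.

For ◇◇p:
s: successors {t}; ◇p there: t:F. ✗
t: successors {u}; ◇p there: u:F. ✗
u: successors {v}; ◇p there: v:F. ✗
v: successors {w}; ◇p there: w:T. ✓
w: successors {x}; ◇p there: x:F. ✗
x: successors {y}; ◇p there: y:F. ✗
y: no successors, so ◇◇p fails. ✗
— 1 world.
For ◇□p:
s: successors {t}; □p there: t:F. ✗
t: successors {u}; □p there: u:F. ✗
u: successors {v}; □p there: v:F. ✗
v: successors {w}; □p there: w:T. ✓
w: successors {x}; □p there: x:F. ✗
x: successors {y}; □p there: y:T. ✓
y: no successors, so ◇□p fails. ✗
— 2 worlds.

1 and 2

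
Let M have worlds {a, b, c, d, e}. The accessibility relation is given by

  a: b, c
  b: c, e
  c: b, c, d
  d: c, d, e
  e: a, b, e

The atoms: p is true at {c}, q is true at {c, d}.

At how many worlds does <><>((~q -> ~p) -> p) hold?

5

a: successors {b, c}; <>((~q -> ~p) -> p) there: b:T, c:T. ✓
b: successors {c, e}; <>((~q -> ~p) -> p) there: c:T, e:F. ✓
c: successors {b, c, d}; <>((~q -> ~p) -> p) there: b:T, c:T, d:T. ✓
d: successors {c, d, e}; <>((~q -> ~p) -> p) there: c:T, d:T, e:F. ✓
e: successors {a, b, e}; <>((~q -> ~p) -> p) there: a:T, b:T, e:F. ✓
Satisfying worlds: {a, b, c, d, e}.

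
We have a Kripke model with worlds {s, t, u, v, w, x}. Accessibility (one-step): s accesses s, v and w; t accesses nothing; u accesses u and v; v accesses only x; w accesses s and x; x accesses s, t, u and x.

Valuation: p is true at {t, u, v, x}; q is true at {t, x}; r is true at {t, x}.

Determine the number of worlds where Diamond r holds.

s: successors {s, v, w}; r there: s:F, v:F, w:F. ✗
t: no successors, so Diamond r fails. ✗
u: successors {u, v}; r there: u:F, v:F. ✗
v: successors {x}; r there: x:T. ✓
w: successors {s, x}; r there: s:F, x:T. ✓
x: successors {s, t, u, x}; r there: s:F, t:T, u:F, x:T. ✓
Satisfying worlds: {v, w, x}.

3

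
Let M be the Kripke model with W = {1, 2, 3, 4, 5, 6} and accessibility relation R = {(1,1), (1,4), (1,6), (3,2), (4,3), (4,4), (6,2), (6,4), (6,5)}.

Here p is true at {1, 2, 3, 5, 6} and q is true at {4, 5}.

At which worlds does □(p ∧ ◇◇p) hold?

1: successors {1, 4, 6}; p ∧ ◇◇p there: 1:T, 4:F, 6:T. ✗
2: no successors, so □(p ∧ ◇◇p) holds vacuously. ✓
3: successors {2}; p ∧ ◇◇p there: 2:F. ✗
4: successors {3, 4}; p ∧ ◇◇p there: 3:F, 4:F. ✗
5: no successors, so □(p ∧ ◇◇p) holds vacuously. ✓
6: successors {2, 4, 5}; p ∧ ◇◇p there: 2:F, 4:F, 5:F. ✗

{2, 5}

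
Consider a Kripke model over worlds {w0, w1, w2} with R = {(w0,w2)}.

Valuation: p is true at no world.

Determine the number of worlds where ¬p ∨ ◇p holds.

w0: ¬p is T, ◇p is F. ✓
w1: ¬p is T, ◇p is F. ✓
w2: ¬p is T, ◇p is F. ✓
Satisfying worlds: {w0, w1, w2}.

3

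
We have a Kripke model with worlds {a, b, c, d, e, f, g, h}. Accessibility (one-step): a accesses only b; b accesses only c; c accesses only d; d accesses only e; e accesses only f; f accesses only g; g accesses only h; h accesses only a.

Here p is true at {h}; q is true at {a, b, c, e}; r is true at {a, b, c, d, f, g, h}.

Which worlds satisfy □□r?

a: successors {b}; □r there: b:T. ✓
b: successors {c}; □r there: c:T. ✓
c: successors {d}; □r there: d:F. ✗
d: successors {e}; □r there: e:T. ✓
e: successors {f}; □r there: f:T. ✓
f: successors {g}; □r there: g:T. ✓
g: successors {h}; □r there: h:T. ✓
h: successors {a}; □r there: a:T. ✓

{a, b, d, e, f, g, h}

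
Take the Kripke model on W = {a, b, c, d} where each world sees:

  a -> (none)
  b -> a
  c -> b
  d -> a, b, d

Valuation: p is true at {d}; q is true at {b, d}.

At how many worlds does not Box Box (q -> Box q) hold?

a: Box Box (q -> Box q) is T. ✗
b: Box Box (q -> Box q) is T. ✗
c: Box Box (q -> Box q) is T. ✗
d: Box Box (q -> Box q) is F. ✓
Satisfying worlds: {d}.

1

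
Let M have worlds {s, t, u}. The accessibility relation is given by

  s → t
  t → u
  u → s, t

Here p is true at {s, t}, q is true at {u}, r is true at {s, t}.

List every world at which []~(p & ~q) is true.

s: successors {t}; ~(p & ~q) there: t:F. ✗
t: successors {u}; ~(p & ~q) there: u:T. ✓
u: successors {s, t}; ~(p & ~q) there: s:F, t:F. ✗

{t}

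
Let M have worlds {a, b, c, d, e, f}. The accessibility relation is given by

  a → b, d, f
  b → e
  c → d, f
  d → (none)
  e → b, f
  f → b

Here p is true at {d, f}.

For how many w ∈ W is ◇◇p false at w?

a: successors {b, d, f}; ◇p there: b:F, d:F, f:F. ✗
b: successors {e}; ◇p there: e:T. ✓
c: successors {d, f}; ◇p there: d:F, f:F. ✗
d: no successors, so ◇◇p fails. ✗
e: successors {b, f}; ◇p there: b:F, f:F. ✗
f: successors {b}; ◇p there: b:F. ✗
Satisfying worlds: {b}.
So ◇◇p fails at the other 5 worlds.

5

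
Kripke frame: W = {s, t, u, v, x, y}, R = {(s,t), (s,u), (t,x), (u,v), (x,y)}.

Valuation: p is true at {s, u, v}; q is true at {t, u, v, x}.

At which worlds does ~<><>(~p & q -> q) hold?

{u, v, x, y}

s: <><>(~p & q -> q) is T. ✗
t: <><>(~p & q -> q) is T. ✗
u: <><>(~p & q -> q) is F. ✓
v: <><>(~p & q -> q) is F. ✓
x: <><>(~p & q -> q) is F. ✓
y: <><>(~p & q -> q) is F. ✓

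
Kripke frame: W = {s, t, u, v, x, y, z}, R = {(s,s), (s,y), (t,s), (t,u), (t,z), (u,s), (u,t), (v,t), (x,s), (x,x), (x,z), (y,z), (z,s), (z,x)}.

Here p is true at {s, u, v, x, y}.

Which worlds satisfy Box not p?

{v, y}

s: successors {s, y}; not p there: s:F, y:F. ✗
t: successors {s, u, z}; not p there: s:F, u:F, z:T. ✗
u: successors {s, t}; not p there: s:F, t:T. ✗
v: successors {t}; not p there: t:T. ✓
x: successors {s, x, z}; not p there: s:F, x:F, z:T. ✗
y: successors {z}; not p there: z:T. ✓
z: successors {s, x}; not p there: s:F, x:F. ✗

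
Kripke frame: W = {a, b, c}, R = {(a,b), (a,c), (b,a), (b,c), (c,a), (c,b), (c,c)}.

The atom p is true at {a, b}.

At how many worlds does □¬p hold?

0

a: successors {b, c}; ¬p there: b:F, c:T. ✗
b: successors {a, c}; ¬p there: a:F, c:T. ✗
c: successors {a, b, c}; ¬p there: a:F, b:F, c:T. ✗
Satisfying worlds: ∅.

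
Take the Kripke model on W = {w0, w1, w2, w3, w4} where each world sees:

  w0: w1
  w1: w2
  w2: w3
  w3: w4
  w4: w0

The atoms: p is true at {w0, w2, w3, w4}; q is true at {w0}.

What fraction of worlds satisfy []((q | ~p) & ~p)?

1/5

w0: successors {w1}; (q | ~p) & ~p there: w1:T. ✓
w1: successors {w2}; (q | ~p) & ~p there: w2:F. ✗
w2: successors {w3}; (q | ~p) & ~p there: w3:F. ✗
w3: successors {w4}; (q | ~p) & ~p there: w4:F. ✗
w4: successors {w0}; (q | ~p) & ~p there: w0:F. ✗
That's 1 of 5 worlds, so 1/5.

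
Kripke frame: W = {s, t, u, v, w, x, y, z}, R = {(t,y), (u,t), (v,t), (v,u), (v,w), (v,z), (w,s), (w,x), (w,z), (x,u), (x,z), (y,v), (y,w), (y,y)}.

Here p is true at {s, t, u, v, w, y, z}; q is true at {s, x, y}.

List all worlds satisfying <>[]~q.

s: no successors, so <>[]~q fails. ✗
t: successors {y}; []~q there: y:F. ✗
u: successors {t}; []~q there: t:F. ✗
v: successors {t, u, w, z}; []~q there: t:F, u:T, w:F, z:T. ✓
w: successors {s, x, z}; []~q there: s:T, x:T, z:T. ✓
x: successors {u, z}; []~q there: u:T, z:T. ✓
y: successors {v, w, y}; []~q there: v:T, w:F, y:F. ✓
z: no successors, so <>[]~q fails. ✗

{v, w, x, y}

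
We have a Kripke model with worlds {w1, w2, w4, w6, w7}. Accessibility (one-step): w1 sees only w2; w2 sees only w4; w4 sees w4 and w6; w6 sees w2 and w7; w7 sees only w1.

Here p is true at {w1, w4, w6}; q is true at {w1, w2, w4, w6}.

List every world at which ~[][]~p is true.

w1: [][]~p is F. ✓
w2: [][]~p is F. ✓
w4: [][]~p is F. ✓
w6: [][]~p is F. ✓
w7: [][]~p is T. ✗

{w1, w2, w4, w6}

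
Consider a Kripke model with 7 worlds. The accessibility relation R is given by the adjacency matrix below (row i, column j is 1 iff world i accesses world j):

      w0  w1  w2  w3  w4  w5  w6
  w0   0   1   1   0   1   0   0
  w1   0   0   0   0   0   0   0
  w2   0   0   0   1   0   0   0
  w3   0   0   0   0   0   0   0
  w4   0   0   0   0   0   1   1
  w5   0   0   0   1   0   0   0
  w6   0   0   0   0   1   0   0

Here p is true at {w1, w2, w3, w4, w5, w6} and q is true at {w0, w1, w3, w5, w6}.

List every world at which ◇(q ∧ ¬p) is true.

∅

w0: successors {w1, w2, w4}; q ∧ ¬p there: w1:F, w2:F, w4:F. ✗
w1: no successors, so ◇(q ∧ ¬p) fails. ✗
w2: successors {w3}; q ∧ ¬p there: w3:F. ✗
w3: no successors, so ◇(q ∧ ¬p) fails. ✗
w4: successors {w5, w6}; q ∧ ¬p there: w5:F, w6:F. ✗
w5: successors {w3}; q ∧ ¬p there: w3:F. ✗
w6: successors {w4}; q ∧ ¬p there: w4:F. ✗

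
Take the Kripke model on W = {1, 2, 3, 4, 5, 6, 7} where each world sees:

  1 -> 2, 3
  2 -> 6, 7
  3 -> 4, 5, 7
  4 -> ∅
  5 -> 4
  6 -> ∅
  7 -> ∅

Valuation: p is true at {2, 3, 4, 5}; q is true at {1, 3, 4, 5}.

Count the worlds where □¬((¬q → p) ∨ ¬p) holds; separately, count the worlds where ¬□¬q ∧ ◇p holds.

3 and 3

For □¬((¬q → p) ∨ ¬p):
1: successors {2, 3}; ¬((¬q → p) ∨ ¬p) there: 2:F, 3:F. ✗
2: successors {6, 7}; ¬((¬q → p) ∨ ¬p) there: 6:F, 7:F. ✗
3: successors {4, 5, 7}; ¬((¬q → p) ∨ ¬p) there: 4:F, 5:F, 7:F. ✗
4: no successors, so □¬((¬q → p) ∨ ¬p) holds vacuously. ✓
5: successors {4}; ¬((¬q → p) ∨ ¬p) there: 4:F. ✗
6: no successors, so □¬((¬q → p) ∨ ¬p) holds vacuously. ✓
7: no successors, so □¬((¬q → p) ∨ ¬p) holds vacuously. ✓
— 3 worlds.
For ¬□¬q ∧ ◇p:
1: ¬□¬q is T, ◇p is T. ✓
2: ¬□¬q is F, ◇p is F. ✗
3: ¬□¬q is T, ◇p is T. ✓
4: ¬□¬q is F, ◇p is F. ✗
5: ¬□¬q is T, ◇p is T. ✓
6: ¬□¬q is F, ◇p is F. ✗
7: ¬□¬q is F, ◇p is F. ✗
— 3 worlds.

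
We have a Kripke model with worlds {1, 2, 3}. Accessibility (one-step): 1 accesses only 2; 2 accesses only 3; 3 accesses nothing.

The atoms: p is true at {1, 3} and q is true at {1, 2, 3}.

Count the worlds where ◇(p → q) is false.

1: successors {2}; p → q there: 2:T. ✓
2: successors {3}; p → q there: 3:T. ✓
3: no successors, so ◇(p → q) fails. ✗
Satisfying worlds: {1, 2}.
So ◇(p → q) fails at the other 1 world.

1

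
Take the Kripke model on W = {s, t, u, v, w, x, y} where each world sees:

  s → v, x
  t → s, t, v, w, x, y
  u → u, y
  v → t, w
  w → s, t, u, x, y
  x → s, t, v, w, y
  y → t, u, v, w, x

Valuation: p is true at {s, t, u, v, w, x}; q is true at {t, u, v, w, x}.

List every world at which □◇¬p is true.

{v}

s: successors {v, x}; ◇¬p there: v:F, x:T. ✗
t: successors {s, t, v, w, x, y}; ◇¬p there: s:F, t:T, v:F, w:T, x:T, y:F. ✗
u: successors {u, y}; ◇¬p there: u:T, y:F. ✗
v: successors {t, w}; ◇¬p there: t:T, w:T. ✓
w: successors {s, t, u, x, y}; ◇¬p there: s:F, t:T, u:T, x:T, y:F. ✗
x: successors {s, t, v, w, y}; ◇¬p there: s:F, t:T, v:F, w:T, y:F. ✗
y: successors {t, u, v, w, x}; ◇¬p there: t:T, u:T, v:F, w:T, x:T. ✗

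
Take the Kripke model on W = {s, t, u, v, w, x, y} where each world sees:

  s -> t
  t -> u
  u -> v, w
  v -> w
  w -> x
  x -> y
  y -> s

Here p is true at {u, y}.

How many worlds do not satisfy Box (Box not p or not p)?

s: successors {t}; Box not p or not p there: t:T. ✓
t: successors {u}; Box not p or not p there: u:T. ✓
u: successors {v, w}; Box not p or not p there: v:T, w:T. ✓
v: successors {w}; Box not p or not p there: w:T. ✓
w: successors {x}; Box not p or not p there: x:T. ✓
x: successors {y}; Box not p or not p there: y:T. ✓
y: successors {s}; Box not p or not p there: s:T. ✓
Satisfying worlds: {s, t, u, v, w, x, y}.
So Box (Box not p or not p) fails at the other 0 worlds.

0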